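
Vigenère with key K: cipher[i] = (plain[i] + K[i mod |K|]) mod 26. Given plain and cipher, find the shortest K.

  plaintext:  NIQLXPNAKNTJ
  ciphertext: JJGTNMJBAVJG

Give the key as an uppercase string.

WBQIQX

  i= 0: J-N = 22 → W
  i= 1: J-I =  1 → B
  i= 2: G-Q = 16 → Q
  i= 3: T-L =  8 → I
  i= 4: N-X = 16 → Q
  i= 5: M-P = 23 → X
  i= 6: J-N = 22 → W
  i= 7: B-A =  1 → B
  i= 8: A-K = 16 → Q
  i= 9: V-N =  8 → I
  i=10: J-T = 16 → Q
  i=11: G-J = 23 → X
  shifts repeat with period 6: WBQIQX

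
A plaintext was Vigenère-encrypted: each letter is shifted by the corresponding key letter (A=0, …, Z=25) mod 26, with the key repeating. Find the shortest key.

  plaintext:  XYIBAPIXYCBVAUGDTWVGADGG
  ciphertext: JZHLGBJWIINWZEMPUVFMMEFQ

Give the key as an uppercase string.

MBZKG

  i= 0: J-X = 12 → M
  i= 1: Z-Y =  1 → B
  i= 2: H-I = 25 → Z
  i= 3: L-B = 10 → K
  i= 4: G-A =  6 → G
  i= 5: B-P = 12 → M
  i= 6: J-I =  1 → B
  i= 7: W-X = 25 → Z
  i= 8: I-Y = 10 → K
  i= 9: I-C =  6 → G
  i=10: N-B = 12 → M
  i=11: W-V =  1 → B
  i=12: Z-A = 25 → Z
  i=13: E-U = 10 → K
  i=14: M-G =  6 → G
  i=15: P-D = 12 → M
  i=16: U-T =  1 → B
  i=17: V-W = 25 → Z
  i=18: F-V = 10 → K
  i=19: M-G =  6 → G
  i=20: M-A = 12 → M
  i=21: E-D =  1 → B
  i=22: F-G = 25 → Z
  i=23: Q-G = 10 → K
  shifts repeat with period 5: MBZKG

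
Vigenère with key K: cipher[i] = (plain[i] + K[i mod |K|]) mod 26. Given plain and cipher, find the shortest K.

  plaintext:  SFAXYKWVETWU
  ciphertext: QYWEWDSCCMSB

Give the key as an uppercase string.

  i= 0: Q-S = 24 → Y
  i= 1: Y-F = 19 → T
  i= 2: W-A = 22 → W
  i= 3: E-X =  7 → H
  i= 4: W-Y = 24 → Y
  i= 5: D-K = 19 → T
  i= 6: S-W = 22 → W
  i= 7: C-V =  7 → H
  i= 8: C-E = 24 → Y
  i= 9: M-T = 19 → T
  i=10: S-W = 22 → W
  i=11: B-U =  7 → H
  shifts repeat with period 4: YTWH

YTWH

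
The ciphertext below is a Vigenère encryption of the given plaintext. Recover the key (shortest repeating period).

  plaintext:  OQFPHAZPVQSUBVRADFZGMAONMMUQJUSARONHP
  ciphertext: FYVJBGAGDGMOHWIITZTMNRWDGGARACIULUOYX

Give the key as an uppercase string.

RIQUUGB

  i= 0: F-O = 17 → R
  i= 1: Y-Q =  8 → I
  i= 2: V-F = 16 → Q
  i= 3: J-P = 20 → U
  i= 4: B-H = 20 → U
  i= 5: G-A =  6 → G
  i= 6: A-Z =  1 → B
  i= 7: G-P = 17 → R
  i= 8: D-V =  8 → I
  i= 9: G-Q = 16 → Q
  i=10: M-S = 20 → U
  i=11: O-U = 20 → U
  i=12: H-B =  6 → G
  i=13: W-V =  1 → B
  i=14: I-R = 17 → R
  i=15: I-A =  8 → I
  i=16: T-D = 16 → Q
  i=17: Z-F = 20 → U
  i=18: T-Z = 20 → U
  i=19: M-G =  6 → G
  i=20: N-M =  1 → B
  i=21: R-A = 17 → R
  i=22: W-O =  8 → I
  i=23: D-N = 16 → Q
  i=24: G-M = 20 → U
  i=25: G-M = 20 → U
  i=26: A-U =  6 → G
  i=27: R-Q =  1 → B
  i=28: A-J = 17 → R
  i=29: C-U =  8 → I
  i=30: I-S = 16 → Q
  i=31: U-A = 20 → U
  i=32: L-R = 20 → U
  i=33: U-O =  6 → G
  i=34: O-N =  1 → B
  i=35: Y-H = 17 → R
  i=36: X-P =  8 → I
  shifts repeat with period 7: RIQUUGB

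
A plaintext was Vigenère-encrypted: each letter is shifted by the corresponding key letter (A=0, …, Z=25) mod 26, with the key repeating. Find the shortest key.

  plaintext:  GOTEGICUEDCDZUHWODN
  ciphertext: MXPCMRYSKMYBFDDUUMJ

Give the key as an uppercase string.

  i= 0: M-G =  6 → G
  i= 1: X-O =  9 → J
  i= 2: P-T = 22 → W
  i= 3: C-E = 24 → Y
  i= 4: M-G =  6 → G
  i= 5: R-I =  9 → J
  i= 6: Y-C = 22 → W
  i= 7: S-U = 24 → Y
  i= 8: K-E =  6 → G
  i= 9: M-D =  9 → J
  i=10: Y-C = 22 → W
  i=11: B-D = 24 → Y
  i=12: F-Z =  6 → G
  i=13: D-U =  9 → J
  i=14: D-H = 22 → W
  i=15: U-W = 24 → Y
  i=16: U-O =  6 → G
  i=17: M-D =  9 → J
  i=18: J-N = 22 → W
  shifts repeat with period 4: GJWY

GJWY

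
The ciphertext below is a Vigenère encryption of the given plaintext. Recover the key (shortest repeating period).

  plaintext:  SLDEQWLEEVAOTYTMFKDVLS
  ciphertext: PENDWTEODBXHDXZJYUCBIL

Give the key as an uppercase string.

XTKZG

  i= 0: P-S = 23 → X
  i= 1: E-L = 19 → T
  i= 2: N-D = 10 → K
  i= 3: D-E = 25 → Z
  i= 4: W-Q =  6 → G
  i= 5: T-W = 23 → X
  i= 6: E-L = 19 → T
  i= 7: O-E = 10 → K
  i= 8: D-E = 25 → Z
  i= 9: B-V =  6 → G
  i=10: X-A = 23 → X
  i=11: H-O = 19 → T
  i=12: D-T = 10 → K
  i=13: X-Y = 25 → Z
  i=14: Z-T =  6 → G
  i=15: J-M = 23 → X
  i=16: Y-F = 19 → T
  i=17: U-K = 10 → K
  i=18: C-D = 25 → Z
  i=19: B-V =  6 → G
  i=20: I-L = 23 → X
  i=21: L-S = 19 → T
  shifts repeat with period 5: XTKZG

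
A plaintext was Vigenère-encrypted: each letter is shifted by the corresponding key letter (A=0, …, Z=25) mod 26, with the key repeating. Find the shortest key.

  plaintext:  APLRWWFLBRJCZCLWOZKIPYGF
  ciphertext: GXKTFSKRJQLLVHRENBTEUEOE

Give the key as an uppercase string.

  i= 0: G-A =  6 → G
  i= 1: X-P =  8 → I
  i= 2: K-L = 25 → Z
  i= 3: T-R =  2 → C
  i= 4: F-W =  9 → J
  i= 5: S-W = 22 → W
  i= 6: K-F =  5 → F
  i= 7: R-L =  6 → G
  i= 8: J-B =  8 → I
  i= 9: Q-R = 25 → Z
  i=10: L-J =  2 → C
  i=11: L-C =  9 → J
  i=12: V-Z = 22 → W
  i=13: H-C =  5 → F
  i=14: R-L =  6 → G
  i=15: E-W =  8 → I
  i=16: N-O = 25 → Z
  i=17: B-Z =  2 → C
  i=18: T-K =  9 → J
  i=19: E-I = 22 → W
  i=20: U-P =  5 → F
  i=21: E-Y =  6 → G
  i=22: O-G =  8 → I
  i=23: E-F = 25 → Z
  shifts repeat with period 7: GIZCJWF

GIZCJWF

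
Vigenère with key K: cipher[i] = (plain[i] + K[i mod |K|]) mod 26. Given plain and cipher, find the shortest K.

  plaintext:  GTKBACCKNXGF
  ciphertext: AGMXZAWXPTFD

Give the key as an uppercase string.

UNCWZY

  i= 0: A-G = 20 → U
  i= 1: G-T = 13 → N
  i= 2: M-K =  2 → C
  i= 3: X-B = 22 → W
  i= 4: Z-A = 25 → Z
  i= 5: A-C = 24 → Y
  i= 6: W-C = 20 → U
  i= 7: X-K = 13 → N
  i= 8: P-N =  2 → C
  i= 9: T-X = 22 → W
  i=10: F-G = 25 → Z
  i=11: D-F = 24 → Y
  shifts repeat with period 6: UNCWZY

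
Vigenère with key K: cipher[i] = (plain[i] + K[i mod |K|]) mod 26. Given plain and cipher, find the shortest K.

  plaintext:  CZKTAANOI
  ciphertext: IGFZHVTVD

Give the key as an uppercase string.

  i= 0: I-C =  6 → G
  i= 1: G-Z =  7 → H
  i= 2: F-K = 21 → V
  i= 3: Z-T =  6 → G
  i= 4: H-A =  7 → H
  i= 5: V-A = 21 → V
  i= 6: T-N =  6 → G
  i= 7: V-O =  7 → H
  i= 8: D-I = 21 → V
  shifts repeat with period 3: GHV

GHV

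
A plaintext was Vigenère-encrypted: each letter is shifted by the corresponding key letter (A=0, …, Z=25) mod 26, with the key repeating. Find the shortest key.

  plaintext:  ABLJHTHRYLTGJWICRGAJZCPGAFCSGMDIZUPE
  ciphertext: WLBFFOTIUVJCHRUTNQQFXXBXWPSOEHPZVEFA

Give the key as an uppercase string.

  i= 0: W-A = 22 → W
  i= 1: L-B = 10 → K
  i= 2: B-L = 16 → Q
  i= 3: F-J = 22 → W
  i= 4: F-H = 24 → Y
  i= 5: O-T = 21 → V
  i= 6: T-H = 12 → M
  i= 7: I-R = 17 → R
  i= 8: U-Y = 22 → W
  i= 9: V-L = 10 → K
  i=10: J-T = 16 → Q
  i=11: C-G = 22 → W
  i=12: H-J = 24 → Y
  i=13: R-W = 21 → V
  i=14: U-I = 12 → M
  i=15: T-C = 17 → R
  i=16: N-R = 22 → W
  i=17: Q-G = 10 → K
  i=18: Q-A = 16 → Q
  i=19: F-J = 22 → W
  i=20: X-Z = 24 → Y
  i=21: X-C = 21 → V
  i=22: B-P = 12 → M
  i=23: X-G = 17 → R
  i=24: W-A = 22 → W
  i=25: P-F = 10 → K
  i=26: S-C = 16 → Q
  i=27: O-S = 22 → W
  i=28: E-G = 24 → Y
  i=29: H-M = 21 → V
  i=30: P-D = 12 → M
  i=31: Z-I = 17 → R
  i=32: V-Z = 22 → W
  i=33: E-U = 10 → K
  i=34: F-P = 16 → Q
  i=35: A-E = 22 → W
  shifts repeat with period 8: WKQWYVMR

WKQWYVMR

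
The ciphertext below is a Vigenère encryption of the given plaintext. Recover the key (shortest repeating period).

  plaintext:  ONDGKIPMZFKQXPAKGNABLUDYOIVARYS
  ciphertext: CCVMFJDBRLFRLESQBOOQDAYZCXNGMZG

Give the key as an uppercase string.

  i= 0: C-O = 14 → O
  i= 1: C-N = 15 → P
  i= 2: V-D = 18 → S
  i= 3: M-G =  6 → G
  i= 4: F-K = 21 → V
  i= 5: J-I =  1 → B
  i= 6: D-P = 14 → O
  i= 7: B-M = 15 → P
  i= 8: R-Z = 18 → S
  i= 9: L-F =  6 → G
  i=10: F-K = 21 → V
  i=11: R-Q =  1 → B
  i=12: L-X = 14 → O
  i=13: E-P = 15 → P
  i=14: S-A = 18 → S
  i=15: Q-K =  6 → G
  i=16: B-G = 21 → V
  i=17: O-N =  1 → B
  i=18: O-A = 14 → O
  i=19: Q-B = 15 → P
  i=20: D-L = 18 → S
  i=21: A-U =  6 → G
  i=22: Y-D = 21 → V
  i=23: Z-Y =  1 → B
  i=24: C-O = 14 → O
  i=25: X-I = 15 → P
  i=26: N-V = 18 → S
  i=27: G-A =  6 → G
  i=28: M-R = 21 → V
  i=29: Z-Y =  1 → B
  i=30: G-S = 14 → O
  shifts repeat with period 6: OPSGVB

OPSGVB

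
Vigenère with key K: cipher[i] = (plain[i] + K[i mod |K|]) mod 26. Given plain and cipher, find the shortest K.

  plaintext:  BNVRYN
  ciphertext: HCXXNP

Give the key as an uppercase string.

GPC

  i= 0: H-B =  6 → G
  i= 1: C-N = 15 → P
  i= 2: X-V =  2 → C
  i= 3: X-R =  6 → G
  i= 4: N-Y = 15 → P
  i= 5: P-N =  2 → C
  shifts repeat with period 3: GPC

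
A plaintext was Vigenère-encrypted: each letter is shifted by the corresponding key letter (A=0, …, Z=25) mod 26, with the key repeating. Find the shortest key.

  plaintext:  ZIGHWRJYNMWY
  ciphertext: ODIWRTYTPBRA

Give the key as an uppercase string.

  i= 0: O-Z = 15 → P
  i= 1: D-I = 21 → V
  i= 2: I-G =  2 → C
  i= 3: W-H = 15 → P
  i= 4: R-W = 21 → V
  i= 5: T-R =  2 → C
  i= 6: Y-J = 15 → P
  i= 7: T-Y = 21 → V
  i= 8: P-N =  2 → C
  i= 9: B-M = 15 → P
  i=10: R-W = 21 → V
  i=11: A-Y =  2 → C
  shifts repeat with period 3: PVC

PVC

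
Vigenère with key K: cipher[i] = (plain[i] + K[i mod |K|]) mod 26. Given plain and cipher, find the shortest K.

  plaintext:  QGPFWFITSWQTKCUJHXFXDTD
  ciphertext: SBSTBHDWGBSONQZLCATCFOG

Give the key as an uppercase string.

  i= 0: S-Q =  2 → C
  i= 1: B-G = 21 → V
  i= 2: S-P =  3 → D
  i= 3: T-F = 14 → O
  i= 4: B-W =  5 → F
  i= 5: H-F =  2 → C
  i= 6: D-I = 21 → V
  i= 7: W-T =  3 → D
  i= 8: G-S = 14 → O
  i= 9: B-W =  5 → F
  i=10: S-Q =  2 → C
  i=11: O-T = 21 → V
  i=12: N-K =  3 → D
  i=13: Q-C = 14 → O
  i=14: Z-U =  5 → F
  i=15: L-J =  2 → C
  i=16: C-H = 21 → V
  i=17: A-X =  3 → D
  i=18: T-F = 14 → O
  i=19: C-X =  5 → F
  i=20: F-D =  2 → C
  i=21: O-T = 21 → V
  i=22: G-D =  3 → D
  shifts repeat with period 5: CVDOF

CVDOF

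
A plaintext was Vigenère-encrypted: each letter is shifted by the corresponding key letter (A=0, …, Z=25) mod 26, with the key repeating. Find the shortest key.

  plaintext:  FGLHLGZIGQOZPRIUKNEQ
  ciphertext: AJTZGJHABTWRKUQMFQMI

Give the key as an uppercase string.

  i= 0: A-F = 21 → V
  i= 1: J-G =  3 → D
  i= 2: T-L =  8 → I
  i= 3: Z-H = 18 → S
  i= 4: G-L = 21 → V
  i= 5: J-G =  3 → D
  i= 6: H-Z =  8 → I
  i= 7: A-I = 18 → S
  i= 8: B-G = 21 → V
  i= 9: T-Q =  3 → D
  i=10: W-O =  8 → I
  i=11: R-Z = 18 → S
  i=12: K-P = 21 → V
  i=13: U-R =  3 → D
  i=14: Q-I =  8 → I
  i=15: M-U = 18 → S
  i=16: F-K = 21 → V
  i=17: Q-N =  3 → D
  i=18: M-E =  8 → I
  i=19: I-Q = 18 → S
  shifts repeat with period 4: VDIS

VDIS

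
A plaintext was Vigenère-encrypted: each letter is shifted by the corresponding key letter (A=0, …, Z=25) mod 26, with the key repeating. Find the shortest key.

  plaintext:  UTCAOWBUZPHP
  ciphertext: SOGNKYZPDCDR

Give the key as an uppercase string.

YVENWC

  i= 0: S-U = 24 → Y
  i= 1: O-T = 21 → V
  i= 2: G-C =  4 → E
  i= 3: N-A = 13 → N
  i= 4: K-O = 22 → W
  i= 5: Y-W =  2 → C
  i= 6: Z-B = 24 → Y
  i= 7: P-U = 21 → V
  i= 8: D-Z =  4 → E
  i= 9: C-P = 13 → N
  i=10: D-H = 22 → W
  i=11: R-P =  2 → C
  shifts repeat with period 6: YVENWC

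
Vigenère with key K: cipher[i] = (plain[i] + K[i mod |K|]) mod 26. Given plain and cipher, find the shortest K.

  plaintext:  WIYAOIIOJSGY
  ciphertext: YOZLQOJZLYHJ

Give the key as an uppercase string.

CGBL

  i= 0: Y-W =  2 → C
  i= 1: O-I =  6 → G
  i= 2: Z-Y =  1 → B
  i= 3: L-A = 11 → L
  i= 4: Q-O =  2 → C
  i= 5: O-I =  6 → G
  i= 6: J-I =  1 → B
  i= 7: Z-O = 11 → L
  i= 8: L-J =  2 → C
  i= 9: Y-S =  6 → G
  i=10: H-G =  1 → B
  i=11: J-Y = 11 → L
  shifts repeat with period 4: CGBL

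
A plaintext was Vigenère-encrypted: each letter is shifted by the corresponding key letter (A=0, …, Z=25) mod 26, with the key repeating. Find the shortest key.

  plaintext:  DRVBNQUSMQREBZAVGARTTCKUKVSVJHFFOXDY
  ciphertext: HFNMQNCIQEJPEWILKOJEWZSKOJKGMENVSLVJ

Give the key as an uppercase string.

EOSLDXIQ

  i= 0: H-D =  4 → E
  i= 1: F-R = 14 → O
  i= 2: N-V = 18 → S
  i= 3: M-B = 11 → L
  i= 4: Q-N =  3 → D
  i= 5: N-Q = 23 → X
  i= 6: C-U =  8 → I
  i= 7: I-S = 16 → Q
  i= 8: Q-M =  4 → E
  i= 9: E-Q = 14 → O
  i=10: J-R = 18 → S
  i=11: P-E = 11 → L
  i=12: E-B =  3 → D
  i=13: W-Z = 23 → X
  i=14: I-A =  8 → I
  i=15: L-V = 16 → Q
  i=16: K-G =  4 → E
  i=17: O-A = 14 → O
  i=18: J-R = 18 → S
  i=19: E-T = 11 → L
  i=20: W-T =  3 → D
  i=21: Z-C = 23 → X
  i=22: S-K =  8 → I
  i=23: K-U = 16 → Q
  i=24: O-K =  4 → E
  i=25: J-V = 14 → O
  i=26: K-S = 18 → S
  i=27: G-V = 11 → L
  i=28: M-J =  3 → D
  i=29: E-H = 23 → X
  i=30: N-F =  8 → I
  i=31: V-F = 16 → Q
  i=32: S-O =  4 → E
  i=33: L-X = 14 → O
  i=34: V-D = 18 → S
  i=35: J-Y = 11 → L
  shifts repeat with period 8: EOSLDXIQ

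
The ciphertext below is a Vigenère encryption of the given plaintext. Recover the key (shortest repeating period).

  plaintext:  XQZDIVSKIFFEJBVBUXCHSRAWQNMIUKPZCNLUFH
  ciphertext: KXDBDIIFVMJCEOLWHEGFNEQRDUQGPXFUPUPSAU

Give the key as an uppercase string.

  i= 0: K-X = 13 → N
  i= 1: X-Q =  7 → H
  i= 2: D-Z =  4 → E
  i= 3: B-D = 24 → Y
  i= 4: D-I = 21 → V
  i= 5: I-V = 13 → N
  i= 6: I-S = 16 → Q
  i= 7: F-K = 21 → V
  i= 8: V-I = 13 → N
  i= 9: M-F =  7 → H
  i=10: J-F =  4 → E
  i=11: C-E = 24 → Y
  i=12: E-J = 21 → V
  i=13: O-B = 13 → N
  i=14: L-V = 16 → Q
  i=15: W-B = 21 → V
  i=16: H-U = 13 → N
  i=17: E-X =  7 → H
  i=18: G-C =  4 → E
  i=19: F-H = 24 → Y
  i=20: N-S = 21 → V
  i=21: E-R = 13 → N
  i=22: Q-A = 16 → Q
  i=23: R-W = 21 → V
  i=24: D-Q = 13 → N
  i=25: U-N =  7 → H
  i=26: Q-M =  4 → E
  i=27: G-I = 24 → Y
  i=28: P-U = 21 → V
  i=29: X-K = 13 → N
  i=30: F-P = 16 → Q
  i=31: U-Z = 21 → V
  i=32: P-C = 13 → N
  i=33: U-N =  7 → H
  i=34: P-L =  4 → E
  i=35: S-U = 24 → Y
  i=36: A-F = 21 → V
  i=37: U-H = 13 → N
  shifts repeat with period 8: NHEYVNQV

NHEYVNQV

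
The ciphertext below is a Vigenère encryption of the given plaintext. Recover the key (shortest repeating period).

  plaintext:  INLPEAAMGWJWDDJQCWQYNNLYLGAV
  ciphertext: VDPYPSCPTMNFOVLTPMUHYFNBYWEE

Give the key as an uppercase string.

NQEJLSCD

  i= 0: V-I = 13 → N
  i= 1: D-N = 16 → Q
  i= 2: P-L =  4 → E
  i= 3: Y-P =  9 → J
  i= 4: P-E = 11 → L
  i= 5: S-A = 18 → S
  i= 6: C-A =  2 → C
  i= 7: P-M =  3 → D
  i= 8: T-G = 13 → N
  i= 9: M-W = 16 → Q
  i=10: N-J =  4 → E
  i=11: F-W =  9 → J
  i=12: O-D = 11 → L
  i=13: V-D = 18 → S
  i=14: L-J =  2 → C
  i=15: T-Q =  3 → D
  i=16: P-C = 13 → N
  i=17: M-W = 16 → Q
  i=18: U-Q =  4 → E
  i=19: H-Y =  9 → J
  i=20: Y-N = 11 → L
  i=21: F-N = 18 → S
  i=22: N-L =  2 → C
  i=23: B-Y =  3 → D
  i=24: Y-L = 13 → N
  i=25: W-G = 16 → Q
  i=26: E-A =  4 → E
  i=27: E-V =  9 → J
  shifts repeat with period 8: NQEJLSCD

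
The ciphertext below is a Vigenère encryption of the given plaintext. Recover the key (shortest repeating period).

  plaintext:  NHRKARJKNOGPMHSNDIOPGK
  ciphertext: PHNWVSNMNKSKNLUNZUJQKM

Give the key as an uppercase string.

  i= 0: P-N =  2 → C
  i= 1: H-H =  0 → A
  i= 2: N-R = 22 → W
  i= 3: W-K = 12 → M
  i= 4: V-A = 21 → V
  i= 5: S-R =  1 → B
  i= 6: N-J =  4 → E
  i= 7: M-K =  2 → C
  i= 8: N-N =  0 → A
  i= 9: K-O = 22 → W
  i=10: S-G = 12 → M
  i=11: K-P = 21 → V
  i=12: N-M =  1 → B
  i=13: L-H =  4 → E
  i=14: U-S =  2 → C
  i=15: N-N =  0 → A
  i=16: Z-D = 22 → W
  i=17: U-I = 12 → M
  i=18: J-O = 21 → V
  i=19: Q-P =  1 → B
  i=20: K-G =  4 → E
  i=21: M-K =  2 → C
  shifts repeat with period 7: CAWMVBE

CAWMVBE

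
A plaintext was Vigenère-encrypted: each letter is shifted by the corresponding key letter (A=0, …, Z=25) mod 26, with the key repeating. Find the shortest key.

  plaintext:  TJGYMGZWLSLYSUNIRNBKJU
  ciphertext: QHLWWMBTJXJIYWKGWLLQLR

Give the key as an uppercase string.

XYFYKGC

  i= 0: Q-T = 23 → X
  i= 1: H-J = 24 → Y
  i= 2: L-G =  5 → F
  i= 3: W-Y = 24 → Y
  i= 4: W-M = 10 → K
  i= 5: M-G =  6 → G
  i= 6: B-Z =  2 → C
  i= 7: T-W = 23 → X
  i= 8: J-L = 24 → Y
  i= 9: X-S =  5 → F
  i=10: J-L = 24 → Y
  i=11: I-Y = 10 → K
  i=12: Y-S =  6 → G
  i=13: W-U =  2 → C
  i=14: K-N = 23 → X
  i=15: G-I = 24 → Y
  i=16: W-R =  5 → F
  i=17: L-N = 24 → Y
  i=18: L-B = 10 → K
  i=19: Q-K =  6 → G
  i=20: L-J =  2 → C
  i=21: R-U = 23 → X
  shifts repeat with period 7: XYFYKGC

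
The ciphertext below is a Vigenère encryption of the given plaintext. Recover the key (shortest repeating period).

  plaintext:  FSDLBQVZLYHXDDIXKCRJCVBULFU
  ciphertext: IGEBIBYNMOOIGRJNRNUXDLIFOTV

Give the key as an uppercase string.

DOBQHL

  i= 0: I-F =  3 → D
  i= 1: G-S = 14 → O
  i= 2: E-D =  1 → B
  i= 3: B-L = 16 → Q
  i= 4: I-B =  7 → H
  i= 5: B-Q = 11 → L
  i= 6: Y-V =  3 → D
  i= 7: N-Z = 14 → O
  i= 8: M-L =  1 → B
  i= 9: O-Y = 16 → Q
  i=10: O-H =  7 → H
  i=11: I-X = 11 → L
  i=12: G-D =  3 → D
  i=13: R-D = 14 → O
  i=14: J-I =  1 → B
  i=15: N-X = 16 → Q
  i=16: R-K =  7 → H
  i=17: N-C = 11 → L
  i=18: U-R =  3 → D
  i=19: X-J = 14 → O
  i=20: D-C =  1 → B
  i=21: L-V = 16 → Q
  i=22: I-B =  7 → H
  i=23: F-U = 11 → L
  i=24: O-L =  3 → D
  i=25: T-F = 14 → O
  i=26: V-U =  1 → B
  shifts repeat with period 6: DOBQHL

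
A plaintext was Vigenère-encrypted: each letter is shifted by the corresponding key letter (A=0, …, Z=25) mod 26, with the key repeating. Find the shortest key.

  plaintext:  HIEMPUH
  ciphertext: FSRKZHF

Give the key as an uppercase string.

  i= 0: F-H = 24 → Y
  i= 1: S-I = 10 → K
  i= 2: R-E = 13 → N
  i= 3: K-M = 24 → Y
  i= 4: Z-P = 10 → K
  i= 5: H-U = 13 → N
  i= 6: F-H = 24 → Y
  shifts repeat with period 3: YKN

YKN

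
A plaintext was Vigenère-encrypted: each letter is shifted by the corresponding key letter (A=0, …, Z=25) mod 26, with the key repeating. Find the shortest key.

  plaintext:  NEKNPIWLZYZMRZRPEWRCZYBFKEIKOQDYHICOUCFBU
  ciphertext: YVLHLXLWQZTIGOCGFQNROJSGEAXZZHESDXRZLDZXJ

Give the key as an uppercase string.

LRBUWPP

  i= 0: Y-N = 11 → L
  i= 1: V-E = 17 → R
  i= 2: L-K =  1 → B
  i= 3: H-N = 20 → U
  i= 4: L-P = 22 → W
  i= 5: X-I = 15 → P
  i= 6: L-W = 15 → P
  i= 7: W-L = 11 → L
  i= 8: Q-Z = 17 → R
  i= 9: Z-Y =  1 → B
  i=10: T-Z = 20 → U
  i=11: I-M = 22 → W
  i=12: G-R = 15 → P
  i=13: O-Z = 15 → P
  i=14: C-R = 11 → L
  i=15: G-P = 17 → R
  i=16: F-E =  1 → B
  i=17: Q-W = 20 → U
  i=18: N-R = 22 → W
  i=19: R-C = 15 → P
  i=20: O-Z = 15 → P
  i=21: J-Y = 11 → L
  i=22: S-B = 17 → R
  i=23: G-F =  1 → B
  i=24: E-K = 20 → U
  i=25: A-E = 22 → W
  i=26: X-I = 15 → P
  i=27: Z-K = 15 → P
  i=28: Z-O = 11 → L
  i=29: H-Q = 17 → R
  i=30: E-D =  1 → B
  i=31: S-Y = 20 → U
  i=32: D-H = 22 → W
  i=33: X-I = 15 → P
  i=34: R-C = 15 → P
  i=35: Z-O = 11 → L
  i=36: L-U = 17 → R
  i=37: D-C =  1 → B
  i=38: Z-F = 20 → U
  i=39: X-B = 22 → W
  i=40: J-U = 15 → P
  shifts repeat with period 7: LRBUWPP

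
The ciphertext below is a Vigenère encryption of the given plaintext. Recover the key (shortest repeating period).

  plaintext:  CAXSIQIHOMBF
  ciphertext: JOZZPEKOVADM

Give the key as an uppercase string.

HOCH

  i= 0: J-C =  7 → H
  i= 1: O-A = 14 → O
  i= 2: Z-X =  2 → C
  i= 3: Z-S =  7 → H
  i= 4: P-I =  7 → H
  i= 5: E-Q = 14 → O
  i= 6: K-I =  2 → C
  i= 7: O-H =  7 → H
  i= 8: V-O =  7 → H
  i= 9: A-M = 14 → O
  i=10: D-B =  2 → C
  i=11: M-F =  7 → H
  shifts repeat with period 4: HOCH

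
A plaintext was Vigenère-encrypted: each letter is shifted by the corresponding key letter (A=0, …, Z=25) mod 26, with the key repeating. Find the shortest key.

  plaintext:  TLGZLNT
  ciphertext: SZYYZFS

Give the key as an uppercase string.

ZOS

  i= 0: S-T = 25 → Z
  i= 1: Z-L = 14 → O
  i= 2: Y-G = 18 → S
  i= 3: Y-Z = 25 → Z
  i= 4: Z-L = 14 → O
  i= 5: F-N = 18 → S
  i= 6: S-T = 25 → Z
  shifts repeat with period 3: ZOS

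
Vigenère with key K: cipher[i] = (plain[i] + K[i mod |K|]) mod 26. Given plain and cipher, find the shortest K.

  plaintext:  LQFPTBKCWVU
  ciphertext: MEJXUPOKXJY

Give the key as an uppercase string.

BOEI

  i= 0: M-L =  1 → B
  i= 1: E-Q = 14 → O
  i= 2: J-F =  4 → E
  i= 3: X-P =  8 → I
  i= 4: U-T =  1 → B
  i= 5: P-B = 14 → O
  i= 6: O-K =  4 → E
  i= 7: K-C =  8 → I
  i= 8: X-W =  1 → B
  i= 9: J-V = 14 → O
  i=10: Y-U =  4 → E
  shifts repeat with period 4: BOEI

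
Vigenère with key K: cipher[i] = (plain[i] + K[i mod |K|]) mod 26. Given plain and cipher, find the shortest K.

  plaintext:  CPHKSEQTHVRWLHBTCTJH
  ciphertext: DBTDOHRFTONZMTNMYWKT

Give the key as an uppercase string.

  i= 0: D-C =  1 → B
  i= 1: B-P = 12 → M
  i= 2: T-H = 12 → M
  i= 3: D-K = 19 → T
  i= 4: O-S = 22 → W
  i= 5: H-E =  3 → D
  i= 6: R-Q =  1 → B
  i= 7: F-T = 12 → M
  i= 8: T-H = 12 → M
  i= 9: O-V = 19 → T
  i=10: N-R = 22 → W
  i=11: Z-W =  3 → D
  i=12: M-L =  1 → B
  i=13: T-H = 12 → M
  i=14: N-B = 12 → M
  i=15: M-T = 19 → T
  i=16: Y-C = 22 → W
  i=17: W-T =  3 → D
  i=18: K-J =  1 → B
  i=19: T-H = 12 → M
  shifts repeat with period 6: BMMTWD

BMMTWD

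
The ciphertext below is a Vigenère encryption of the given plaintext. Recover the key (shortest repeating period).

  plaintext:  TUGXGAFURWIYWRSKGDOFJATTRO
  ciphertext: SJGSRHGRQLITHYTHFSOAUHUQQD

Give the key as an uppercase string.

ZPAVLHBX

  i= 0: S-T = 25 → Z
  i= 1: J-U = 15 → P
  i= 2: G-G =  0 → A
  i= 3: S-X = 21 → V
  i= 4: R-G = 11 → L
  i= 5: H-A =  7 → H
  i= 6: G-F =  1 → B
  i= 7: R-U = 23 → X
  i= 8: Q-R = 25 → Z
  i= 9: L-W = 15 → P
  i=10: I-I =  0 → A
  i=11: T-Y = 21 → V
  i=12: H-W = 11 → L
  i=13: Y-R =  7 → H
  i=14: T-S =  1 → B
  i=15: H-K = 23 → X
  i=16: F-G = 25 → Z
  i=17: S-D = 15 → P
  i=18: O-O =  0 → A
  i=19: A-F = 21 → V
  i=20: U-J = 11 → L
  i=21: H-A =  7 → H
  i=22: U-T =  1 → B
  i=23: Q-T = 23 → X
  i=24: Q-R = 25 → Z
  i=25: D-O = 15 → P
  shifts repeat with period 8: ZPAVLHBX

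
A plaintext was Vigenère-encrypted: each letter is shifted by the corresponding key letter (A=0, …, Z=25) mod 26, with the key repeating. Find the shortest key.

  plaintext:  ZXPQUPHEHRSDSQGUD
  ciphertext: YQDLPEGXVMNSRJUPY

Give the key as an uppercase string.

ZTOVVP

  i= 0: Y-Z = 25 → Z
  i= 1: Q-X = 19 → T
  i= 2: D-P = 14 → O
  i= 3: L-Q = 21 → V
  i= 4: P-U = 21 → V
  i= 5: E-P = 15 → P
  i= 6: G-H = 25 → Z
  i= 7: X-E = 19 → T
  i= 8: V-H = 14 → O
  i= 9: M-R = 21 → V
  i=10: N-S = 21 → V
  i=11: S-D = 15 → P
  i=12: R-S = 25 → Z
  i=13: J-Q = 19 → T
  i=14: U-G = 14 → O
  i=15: P-U = 21 → V
  i=16: Y-D = 21 → V
  shifts repeat with period 6: ZTOVVP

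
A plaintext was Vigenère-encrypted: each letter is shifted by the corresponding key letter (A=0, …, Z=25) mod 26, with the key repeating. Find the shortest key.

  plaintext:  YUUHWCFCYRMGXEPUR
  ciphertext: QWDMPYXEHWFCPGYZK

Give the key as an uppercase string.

SCJFTW

  i= 0: Q-Y = 18 → S
  i= 1: W-U =  2 → C
  i= 2: D-U =  9 → J
  i= 3: M-H =  5 → F
  i= 4: P-W = 19 → T
  i= 5: Y-C = 22 → W
  i= 6: X-F = 18 → S
  i= 7: E-C =  2 → C
  i= 8: H-Y =  9 → J
  i= 9: W-R =  5 → F
  i=10: F-M = 19 → T
  i=11: C-G = 22 → W
  i=12: P-X = 18 → S
  i=13: G-E =  2 → C
  i=14: Y-P =  9 → J
  i=15: Z-U =  5 → F
  i=16: K-R = 19 → T
  shifts repeat with period 6: SCJFTW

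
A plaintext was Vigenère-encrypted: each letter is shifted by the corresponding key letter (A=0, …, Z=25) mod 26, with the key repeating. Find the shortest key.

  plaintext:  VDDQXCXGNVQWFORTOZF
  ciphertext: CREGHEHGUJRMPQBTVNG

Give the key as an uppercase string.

HOBQKCKA

  i= 0: C-V =  7 → H
  i= 1: R-D = 14 → O
  i= 2: E-D =  1 → B
  i= 3: G-Q = 16 → Q
  i= 4: H-X = 10 → K
  i= 5: E-C =  2 → C
  i= 6: H-X = 10 → K
  i= 7: G-G =  0 → A
  i= 8: U-N =  7 → H
  i= 9: J-V = 14 → O
  i=10: R-Q =  1 → B
  i=11: M-W = 16 → Q
  i=12: P-F = 10 → K
  i=13: Q-O =  2 → C
  i=14: B-R = 10 → K
  i=15: T-T =  0 → A
  i=16: V-O =  7 → H
  i=17: N-Z = 14 → O
  i=18: G-F =  1 → B
  shifts repeat with period 8: HOBQKCKA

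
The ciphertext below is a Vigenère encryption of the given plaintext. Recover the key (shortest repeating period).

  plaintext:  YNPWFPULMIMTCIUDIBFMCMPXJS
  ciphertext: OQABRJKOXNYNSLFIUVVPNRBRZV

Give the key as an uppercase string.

  i= 0: O-Y = 16 → Q
  i= 1: Q-N =  3 → D
  i= 2: A-P = 11 → L
  i= 3: B-W =  5 → F
  i= 4: R-F = 12 → M
  i= 5: J-P = 20 → U
  i= 6: K-U = 16 → Q
  i= 7: O-L =  3 → D
  i= 8: X-M = 11 → L
  i= 9: N-I =  5 → F
  i=10: Y-M = 12 → M
  i=11: N-T = 20 → U
  i=12: S-C = 16 → Q
  i=13: L-I =  3 → D
  i=14: F-U = 11 → L
  i=15: I-D =  5 → F
  i=16: U-I = 12 → M
  i=17: V-B = 20 → U
  i=18: V-F = 16 → Q
  i=19: P-M =  3 → D
  i=20: N-C = 11 → L
  i=21: R-M =  5 → F
  i=22: B-P = 12 → M
  i=23: R-X = 20 → U
  i=24: Z-J = 16 → Q
  i=25: V-S =  3 → D
  shifts repeat with period 6: QDLFMU

QDLFMU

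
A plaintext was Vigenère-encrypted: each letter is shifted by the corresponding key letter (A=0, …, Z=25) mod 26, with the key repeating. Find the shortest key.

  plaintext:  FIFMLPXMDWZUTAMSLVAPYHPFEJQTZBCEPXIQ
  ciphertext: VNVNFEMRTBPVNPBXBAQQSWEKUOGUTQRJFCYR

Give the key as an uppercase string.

QFQBUPPF

  i= 0: V-F = 16 → Q
  i= 1: N-I =  5 → F
  i= 2: V-F = 16 → Q
  i= 3: N-M =  1 → B
  i= 4: F-L = 20 → U
  i= 5: E-P = 15 → P
  i= 6: M-X = 15 → P
  i= 7: R-M =  5 → F
  i= 8: T-D = 16 → Q
  i= 9: B-W =  5 → F
  i=10: P-Z = 16 → Q
  i=11: V-U =  1 → B
  i=12: N-T = 20 → U
  i=13: P-A = 15 → P
  i=14: B-M = 15 → P
  i=15: X-S =  5 → F
  i=16: B-L = 16 → Q
  i=17: A-V =  5 → F
  i=18: Q-A = 16 → Q
  i=19: Q-P =  1 → B
  i=20: S-Y = 20 → U
  i=21: W-H = 15 → P
  i=22: E-P = 15 → P
  i=23: K-F =  5 → F
  i=24: U-E = 16 → Q
  i=25: O-J =  5 → F
  i=26: G-Q = 16 → Q
  i=27: U-T =  1 → B
  i=28: T-Z = 20 → U
  i=29: Q-B = 15 → P
  i=30: R-C = 15 → P
  i=31: J-E =  5 → F
  i=32: F-P = 16 → Q
  i=33: C-X =  5 → F
  i=34: Y-I = 16 → Q
  i=35: R-Q =  1 → B
  shifts repeat with period 8: QFQBUPPF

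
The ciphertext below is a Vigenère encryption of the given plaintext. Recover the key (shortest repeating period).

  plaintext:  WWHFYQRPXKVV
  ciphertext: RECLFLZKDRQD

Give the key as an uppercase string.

  i= 0: R-W = 21 → V
  i= 1: E-W =  8 → I
  i= 2: C-H = 21 → V
  i= 3: L-F =  6 → G
  i= 4: F-Y =  7 → H
  i= 5: L-Q = 21 → V
  i= 6: Z-R =  8 → I
  i= 7: K-P = 21 → V
  i= 8: D-X =  6 → G
  i= 9: R-K =  7 → H
  i=10: Q-V = 21 → V
  i=11: D-V =  8 → I
  shifts repeat with period 5: VIVGH

VIVGH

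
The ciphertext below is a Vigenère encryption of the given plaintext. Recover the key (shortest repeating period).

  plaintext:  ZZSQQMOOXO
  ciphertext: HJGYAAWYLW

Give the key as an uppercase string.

  i= 0: H-Z =  8 → I
  i= 1: J-Z = 10 → K
  i= 2: G-S = 14 → O
  i= 3: Y-Q =  8 → I
  i= 4: A-Q = 10 → K
  i= 5: A-M = 14 → O
  i= 6: W-O =  8 → I
  i= 7: Y-O = 10 → K
  i= 8: L-X = 14 → O
  i= 9: W-O =  8 → I
  shifts repeat with period 3: IKO

IKO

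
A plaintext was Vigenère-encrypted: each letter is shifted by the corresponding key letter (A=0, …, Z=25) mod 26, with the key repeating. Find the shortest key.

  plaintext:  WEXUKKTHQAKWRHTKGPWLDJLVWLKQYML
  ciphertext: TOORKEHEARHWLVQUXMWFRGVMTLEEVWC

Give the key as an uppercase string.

  i= 0: T-W = 23 → X
  i= 1: O-E = 10 → K
  i= 2: O-X = 17 → R
  i= 3: R-U = 23 → X
  i= 4: K-K =  0 → A
  i= 5: E-K = 20 → U
  i= 6: H-T = 14 → O
  i= 7: E-H = 23 → X
  i= 8: A-Q = 10 → K
  i= 9: R-A = 17 → R
  i=10: H-K = 23 → X
  i=11: W-W =  0 → A
  i=12: L-R = 20 → U
  i=13: V-H = 14 → O
  i=14: Q-T = 23 → X
  i=15: U-K = 10 → K
  i=16: X-G = 17 → R
  i=17: M-P = 23 → X
  i=18: W-W =  0 → A
  i=19: F-L = 20 → U
  i=20: R-D = 14 → O
  i=21: G-J = 23 → X
  i=22: V-L = 10 → K
  i=23: M-V = 17 → R
  i=24: T-W = 23 → X
  i=25: L-L =  0 → A
  i=26: E-K = 20 → U
  i=27: E-Q = 14 → O
  i=28: V-Y = 23 → X
  i=29: W-M = 10 → K
  i=30: C-L = 17 → R
  shifts repeat with period 7: XKRXAUO

XKRXAUO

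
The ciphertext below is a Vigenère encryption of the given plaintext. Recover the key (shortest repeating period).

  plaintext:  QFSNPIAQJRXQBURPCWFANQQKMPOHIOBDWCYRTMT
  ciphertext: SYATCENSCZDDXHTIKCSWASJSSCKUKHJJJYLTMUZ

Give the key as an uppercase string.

  i= 0: S-Q =  2 → C
  i= 1: Y-F = 19 → T
  i= 2: A-S =  8 → I
  i= 3: T-N =  6 → G
  i= 4: C-P = 13 → N
  i= 5: E-I = 22 → W
  i= 6: N-A = 13 → N
  i= 7: S-Q =  2 → C
  i= 8: C-J = 19 → T
  i= 9: Z-R =  8 → I
  i=10: D-X =  6 → G
  i=11: D-Q = 13 → N
  i=12: X-B = 22 → W
  i=13: H-U = 13 → N
  i=14: T-R =  2 → C
  i=15: I-P = 19 → T
  i=16: K-C =  8 → I
  i=17: C-W =  6 → G
  i=18: S-F = 13 → N
  i=19: W-A = 22 → W
  i=20: A-N = 13 → N
  i=21: S-Q =  2 → C
  i=22: J-Q = 19 → T
  i=23: S-K =  8 → I
  i=24: S-M =  6 → G
  i=25: C-P = 13 → N
  i=26: K-O = 22 → W
  i=27: U-H = 13 → N
  i=28: K-I =  2 → C
  i=29: H-O = 19 → T
  i=30: J-B =  8 → I
  i=31: J-D =  6 → G
  i=32: J-W = 13 → N
  i=33: Y-C = 22 → W
  i=34: L-Y = 13 → N
  i=35: T-R =  2 → C
  i=36: M-T = 19 → T
  i=37: U-M =  8 → I
  i=38: Z-T =  6 → G
  shifts repeat with period 7: CTIGNWN

CTIGNWN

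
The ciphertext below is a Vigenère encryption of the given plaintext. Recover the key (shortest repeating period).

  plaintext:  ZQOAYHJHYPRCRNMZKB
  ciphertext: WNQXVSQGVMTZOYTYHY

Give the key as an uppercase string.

  i= 0: W-Z = 23 → X
  i= 1: N-Q = 23 → X
  i= 2: Q-O =  2 → C
  i= 3: X-A = 23 → X
  i= 4: V-Y = 23 → X
  i= 5: S-H = 11 → L
  i= 6: Q-J =  7 → H
  i= 7: G-H = 25 → Z
  i= 8: V-Y = 23 → X
  i= 9: M-P = 23 → X
  i=10: T-R =  2 → C
  i=11: Z-C = 23 → X
  i=12: O-R = 23 → X
  i=13: Y-N = 11 → L
  i=14: T-M =  7 → H
  i=15: Y-Z = 25 → Z
  i=16: H-K = 23 → X
  i=17: Y-B = 23 → X
  shifts repeat with period 8: XXCXXLHZ

XXCXXLHZ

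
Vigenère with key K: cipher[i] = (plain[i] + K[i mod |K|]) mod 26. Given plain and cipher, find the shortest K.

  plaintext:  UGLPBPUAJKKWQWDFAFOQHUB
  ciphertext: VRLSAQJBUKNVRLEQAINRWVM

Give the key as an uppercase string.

  i= 0: V-U =  1 → B
  i= 1: R-G = 11 → L
  i= 2: L-L =  0 → A
  i= 3: S-P =  3 → D
  i= 4: A-B = 25 → Z
  i= 5: Q-P =  1 → B
  i= 6: J-U = 15 → P
  i= 7: B-A =  1 → B
  i= 8: U-J = 11 → L
  i= 9: K-K =  0 → A
  i=10: N-K =  3 → D
  i=11: V-W = 25 → Z
  i=12: R-Q =  1 → B
  i=13: L-W = 15 → P
  i=14: E-D =  1 → B
  i=15: Q-F = 11 → L
  i=16: A-A =  0 → A
  i=17: I-F =  3 → D
  i=18: N-O = 25 → Z
  i=19: R-Q =  1 → B
  i=20: W-H = 15 → P
  i=21: V-U =  1 → B
  i=22: M-B = 11 → L
  shifts repeat with period 7: BLADZBP

BLADZBP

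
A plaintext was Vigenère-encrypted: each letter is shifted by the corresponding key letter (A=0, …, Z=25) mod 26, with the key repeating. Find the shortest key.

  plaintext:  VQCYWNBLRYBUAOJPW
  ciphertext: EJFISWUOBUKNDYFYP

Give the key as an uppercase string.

  i= 0: E-V =  9 → J
  i= 1: J-Q = 19 → T
  i= 2: F-C =  3 → D
  i= 3: I-Y = 10 → K
  i= 4: S-W = 22 → W
  i= 5: W-N =  9 → J
  i= 6: U-B = 19 → T
  i= 7: O-L =  3 → D
  i= 8: B-R = 10 → K
  i= 9: U-Y = 22 → W
  i=10: K-B =  9 → J
  i=11: N-U = 19 → T
  i=12: D-A =  3 → D
  i=13: Y-O = 10 → K
  i=14: F-J = 22 → W
  i=15: Y-P =  9 → J
  i=16: P-W = 19 → T
  shifts repeat with period 5: JTDKW

JTDKW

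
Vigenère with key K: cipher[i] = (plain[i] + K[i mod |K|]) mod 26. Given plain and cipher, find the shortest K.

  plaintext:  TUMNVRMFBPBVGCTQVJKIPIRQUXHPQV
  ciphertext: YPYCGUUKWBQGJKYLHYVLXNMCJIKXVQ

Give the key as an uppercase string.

  i= 0: Y-T =  5 → F
  i= 1: P-U = 21 → V
  i= 2: Y-M = 12 → M
  i= 3: C-N = 15 → P
  i= 4: G-V = 11 → L
  i= 5: U-R =  3 → D
  i= 6: U-M =  8 → I
  i= 7: K-F =  5 → F
  i= 8: W-B = 21 → V
  i= 9: B-P = 12 → M
  i=10: Q-B = 15 → P
  i=11: G-V = 11 → L
  i=12: J-G =  3 → D
  i=13: K-C =  8 → I
  i=14: Y-T =  5 → F
  i=15: L-Q = 21 → V
  i=16: H-V = 12 → M
  i=17: Y-J = 15 → P
  i=18: V-K = 11 → L
  i=19: L-I =  3 → D
  i=20: X-P =  8 → I
  i=21: N-I =  5 → F
  i=22: M-R = 21 → V
  i=23: C-Q = 12 → M
  i=24: J-U = 15 → P
  i=25: I-X = 11 → L
  i=26: K-H =  3 → D
  i=27: X-P =  8 → I
  i=28: V-Q =  5 → F
  i=29: Q-V = 21 → V
  shifts repeat with period 7: FVMPLDI

FVMPLDI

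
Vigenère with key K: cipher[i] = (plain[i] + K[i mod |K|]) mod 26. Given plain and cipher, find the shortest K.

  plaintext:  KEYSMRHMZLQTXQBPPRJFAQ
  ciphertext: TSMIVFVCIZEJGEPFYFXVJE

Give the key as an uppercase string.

JOOQ

  i= 0: T-K =  9 → J
  i= 1: S-E = 14 → O
  i= 2: M-Y = 14 → O
  i= 3: I-S = 16 → Q
  i= 4: V-M =  9 → J
  i= 5: F-R = 14 → O
  i= 6: V-H = 14 → O
  i= 7: C-M = 16 → Q
  i= 8: I-Z =  9 → J
  i= 9: Z-L = 14 → O
  i=10: E-Q = 14 → O
  i=11: J-T = 16 → Q
  i=12: G-X =  9 → J
  i=13: E-Q = 14 → O
  i=14: P-B = 14 → O
  i=15: F-P = 16 → Q
  i=16: Y-P =  9 → J
  i=17: F-R = 14 → O
  i=18: X-J = 14 → O
  i=19: V-F = 16 → Q
  i=20: J-A =  9 → J
  i=21: E-Q = 14 → O
  shifts repeat with period 4: JOOQ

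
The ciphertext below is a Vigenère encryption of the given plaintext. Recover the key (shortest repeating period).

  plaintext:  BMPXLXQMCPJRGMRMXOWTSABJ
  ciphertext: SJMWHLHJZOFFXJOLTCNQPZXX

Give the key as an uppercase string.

  i= 0: S-B = 17 → R
  i= 1: J-M = 23 → X
  i= 2: M-P = 23 → X
  i= 3: W-X = 25 → Z
  i= 4: H-L = 22 → W
  i= 5: L-X = 14 → O
  i= 6: H-Q = 17 → R
  i= 7: J-M = 23 → X
  i= 8: Z-C = 23 → X
  i= 9: O-P = 25 → Z
  i=10: F-J = 22 → W
  i=11: F-R = 14 → O
  i=12: X-G = 17 → R
  i=13: J-M = 23 → X
  i=14: O-R = 23 → X
  i=15: L-M = 25 → Z
  i=16: T-X = 22 → W
  i=17: C-O = 14 → O
  i=18: N-W = 17 → R
  i=19: Q-T = 23 → X
  i=20: P-S = 23 → X
  i=21: Z-A = 25 → Z
  i=22: X-B = 22 → W
  i=23: X-J = 14 → O
  shifts repeat with period 6: RXXZWO

RXXZWO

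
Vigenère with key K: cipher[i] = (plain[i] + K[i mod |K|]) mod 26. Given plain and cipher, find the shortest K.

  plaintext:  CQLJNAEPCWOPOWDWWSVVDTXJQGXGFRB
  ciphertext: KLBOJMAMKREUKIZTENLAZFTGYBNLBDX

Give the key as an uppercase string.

  i= 0: K-C =  8 → I
  i= 1: L-Q = 21 → V
  i= 2: B-L = 16 → Q
  i= 3: O-J =  5 → F
  i= 4: J-N = 22 → W
  i= 5: M-A = 12 → M
  i= 6: A-E = 22 → W
  i= 7: M-P = 23 → X
  i= 8: K-C =  8 → I
  i= 9: R-W = 21 → V
  i=10: E-O = 16 → Q
  i=11: U-P =  5 → F
  i=12: K-O = 22 → W
  i=13: I-W = 12 → M
  i=14: Z-D = 22 → W
  i=15: T-W = 23 → X
  i=16: E-W =  8 → I
  i=17: N-S = 21 → V
  i=18: L-V = 16 → Q
  i=19: A-V =  5 → F
  i=20: Z-D = 22 → W
  i=21: F-T = 12 → M
  i=22: T-X = 22 → W
  i=23: G-J = 23 → X
  i=24: Y-Q =  8 → I
  i=25: B-G = 21 → V
  i=26: N-X = 16 → Q
  i=27: L-G =  5 → F
  i=28: B-F = 22 → W
  i=29: D-R = 12 → M
  i=30: X-B = 22 → W
  shifts repeat with period 8: IVQFWMWX

IVQFWMWX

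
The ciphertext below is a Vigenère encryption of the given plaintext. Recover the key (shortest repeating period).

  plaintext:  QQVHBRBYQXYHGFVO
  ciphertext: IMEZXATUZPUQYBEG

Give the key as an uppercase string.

  i= 0: I-Q = 18 → S
  i= 1: M-Q = 22 → W
  i= 2: E-V =  9 → J
  i= 3: Z-H = 18 → S
  i= 4: X-B = 22 → W
  i= 5: A-R =  9 → J
  i= 6: T-B = 18 → S
  i= 7: U-Y = 22 → W
  i= 8: Z-Q =  9 → J
  i= 9: P-X = 18 → S
  i=10: U-Y = 22 → W
  i=11: Q-H =  9 → J
  i=12: Y-G = 18 → S
  i=13: B-F = 22 → W
  i=14: E-V =  9 → J
  i=15: G-O = 18 → S
  shifts repeat with period 3: SWJ

SWJ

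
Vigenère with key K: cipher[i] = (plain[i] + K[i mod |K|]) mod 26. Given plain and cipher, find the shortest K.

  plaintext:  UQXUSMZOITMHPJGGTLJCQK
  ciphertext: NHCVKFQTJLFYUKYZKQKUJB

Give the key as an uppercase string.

TRFBS

  i= 0: N-U = 19 → T
  i= 1: H-Q = 17 → R
  i= 2: C-X =  5 → F
  i= 3: V-U =  1 → B
  i= 4: K-S = 18 → S
  i= 5: F-M = 19 → T
  i= 6: Q-Z = 17 → R
  i= 7: T-O =  5 → F
  i= 8: J-I =  1 → B
  i= 9: L-T = 18 → S
  i=10: F-M = 19 → T
  i=11: Y-H = 17 → R
  i=12: U-P =  5 → F
  i=13: K-J =  1 → B
  i=14: Y-G = 18 → S
  i=15: Z-G = 19 → T
  i=16: K-T = 17 → R
  i=17: Q-L =  5 → F
  i=18: K-J =  1 → B
  i=19: U-C = 18 → S
  i=20: J-Q = 19 → T
  i=21: B-K = 17 → R
  shifts repeat with period 5: TRFBS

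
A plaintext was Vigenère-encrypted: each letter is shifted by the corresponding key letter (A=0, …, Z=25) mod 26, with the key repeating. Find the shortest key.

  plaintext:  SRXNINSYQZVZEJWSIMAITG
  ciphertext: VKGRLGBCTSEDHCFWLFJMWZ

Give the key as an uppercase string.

DTJE

  i= 0: V-S =  3 → D
  i= 1: K-R = 19 → T
  i= 2: G-X =  9 → J
  i= 3: R-N =  4 → E
  i= 4: L-I =  3 → D
  i= 5: G-N = 19 → T
  i= 6: B-S =  9 → J
  i= 7: C-Y =  4 → E
  i= 8: T-Q =  3 → D
  i= 9: S-Z = 19 → T
  i=10: E-V =  9 → J
  i=11: D-Z =  4 → E
  i=12: H-E =  3 → D
  i=13: C-J = 19 → T
  i=14: F-W =  9 → J
  i=15: W-S =  4 → E
  i=16: L-I =  3 → D
  i=17: F-M = 19 → T
  i=18: J-A =  9 → J
  i=19: M-I =  4 → E
  i=20: W-T =  3 → D
  i=21: Z-G = 19 → T
  shifts repeat with period 4: DTJE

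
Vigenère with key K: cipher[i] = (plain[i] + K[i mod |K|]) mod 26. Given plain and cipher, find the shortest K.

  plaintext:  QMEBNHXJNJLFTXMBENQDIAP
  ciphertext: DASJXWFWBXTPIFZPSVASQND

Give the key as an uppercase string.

NOOIKPI

  i= 0: D-Q = 13 → N
  i= 1: A-M = 14 → O
  i= 2: S-E = 14 → O
  i= 3: J-B =  8 → I
  i= 4: X-N = 10 → K
  i= 5: W-H = 15 → P
  i= 6: F-X =  8 → I
  i= 7: W-J = 13 → N
  i= 8: B-N = 14 → O
  i= 9: X-J = 14 → O
  i=10: T-L =  8 → I
  i=11: P-F = 10 → K
  i=12: I-T = 15 → P
  i=13: F-X =  8 → I
  i=14: Z-M = 13 → N
  i=15: P-B = 14 → O
  i=16: S-E = 14 → O
  i=17: V-N =  8 → I
  i=18: A-Q = 10 → K
  i=19: S-D = 15 → P
  i=20: Q-I =  8 → I
  i=21: N-A = 13 → N
  i=22: D-P = 14 → O
  shifts repeat with period 7: NOOIKPI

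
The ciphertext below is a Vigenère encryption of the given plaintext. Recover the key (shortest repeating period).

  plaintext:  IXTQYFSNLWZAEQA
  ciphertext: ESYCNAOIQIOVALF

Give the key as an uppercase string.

  i= 0: E-I = 22 → W
  i= 1: S-X = 21 → V
  i= 2: Y-T =  5 → F
  i= 3: C-Q = 12 → M
  i= 4: N-Y = 15 → P
  i= 5: A-F = 21 → V
  i= 6: O-S = 22 → W
  i= 7: I-N = 21 → V
  i= 8: Q-L =  5 → F
  i= 9: I-W = 12 → M
  i=10: O-Z = 15 → P
  i=11: V-A = 21 → V
  i=12: A-E = 22 → W
  i=13: L-Q = 21 → V
  i=14: F-A =  5 → F
  shifts repeat with period 6: WVFMPV

WVFMPV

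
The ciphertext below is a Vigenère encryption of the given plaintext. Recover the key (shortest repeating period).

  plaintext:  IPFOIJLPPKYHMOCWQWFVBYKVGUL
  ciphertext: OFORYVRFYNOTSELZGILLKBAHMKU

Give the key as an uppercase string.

GQJDQM

  i= 0: O-I =  6 → G
  i= 1: F-P = 16 → Q
  i= 2: O-F =  9 → J
  i= 3: R-O =  3 → D
  i= 4: Y-I = 16 → Q
  i= 5: V-J = 12 → M
  i= 6: R-L =  6 → G
  i= 7: F-P = 16 → Q
  i= 8: Y-P =  9 → J
  i= 9: N-K =  3 → D
  i=10: O-Y = 16 → Q
  i=11: T-H = 12 → M
  i=12: S-M =  6 → G
  i=13: E-O = 16 → Q
  i=14: L-C =  9 → J
  i=15: Z-W =  3 → D
  i=16: G-Q = 16 → Q
  i=17: I-W = 12 → M
  i=18: L-F =  6 → G
  i=19: L-V = 16 → Q
  i=20: K-B =  9 → J
  i=21: B-Y =  3 → D
  i=22: A-K = 16 → Q
  i=23: H-V = 12 → M
  i=24: M-G =  6 → G
  i=25: K-U = 16 → Q
  i=26: U-L =  9 → J
  shifts repeat with period 6: GQJDQM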